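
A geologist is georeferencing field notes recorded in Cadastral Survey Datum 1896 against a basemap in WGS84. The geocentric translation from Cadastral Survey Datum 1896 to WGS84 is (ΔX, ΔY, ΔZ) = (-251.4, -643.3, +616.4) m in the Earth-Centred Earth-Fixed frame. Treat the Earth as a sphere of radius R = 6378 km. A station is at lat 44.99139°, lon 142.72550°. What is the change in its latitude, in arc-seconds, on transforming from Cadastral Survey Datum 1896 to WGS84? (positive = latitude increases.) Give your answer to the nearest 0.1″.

sin φ = 0.707001, cos φ = 0.707213, sin λ = 0.605634, cos λ = -0.795743.
North component: ΔN = −sin φ cos λ·ΔX − sin φ sin λ·ΔY + cos φ·ΔZ = −(0.707001)(-0.795743)(-251.4) − (0.707001)(0.605634)(-643.3) + (0.707213)(616.4) = 569.94 m.
1° of latitude spans πR/180 = 111317 m, so Δφ = 569.94 / 111317 × 3600 = 18.432″.

Δφ = 18.4″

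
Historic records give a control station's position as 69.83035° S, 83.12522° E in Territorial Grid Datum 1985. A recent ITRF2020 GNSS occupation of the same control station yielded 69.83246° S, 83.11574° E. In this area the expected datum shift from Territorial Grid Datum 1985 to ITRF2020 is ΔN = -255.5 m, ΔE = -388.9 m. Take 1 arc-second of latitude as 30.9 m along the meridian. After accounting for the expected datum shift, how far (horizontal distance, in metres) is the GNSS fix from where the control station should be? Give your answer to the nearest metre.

Observed coordinate differences: Δφ = -0.00211°, Δλ = -0.00948°.
Converting to metres (1° lat = 111240 m, cos φ = 0.344801): observed ΔN = -234.7 m, observed ΔE = -363.6 m.
Subtracting the expected shift leaves a residual of -234.7 − (-255.5) = 20.8 m north and -363.6 − (-388.9) = 25.3 m east.
Residual distance = √(20.8² + 25.3²) = 32.7 m.

33 m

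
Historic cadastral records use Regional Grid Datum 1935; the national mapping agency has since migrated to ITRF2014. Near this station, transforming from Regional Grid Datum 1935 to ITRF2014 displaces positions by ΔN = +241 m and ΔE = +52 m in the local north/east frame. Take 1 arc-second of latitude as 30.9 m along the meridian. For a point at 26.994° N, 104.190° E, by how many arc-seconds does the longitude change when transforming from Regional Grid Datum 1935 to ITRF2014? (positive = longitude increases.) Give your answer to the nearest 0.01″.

At latitude 26.994°, cos φ = 0.891054.
1″ of longitude at this latitude = 30.90 × cos φ = 27.5336 m, so Δλ = 52.0 / 27.5336 = 1.889″.

Δλ = 1.89″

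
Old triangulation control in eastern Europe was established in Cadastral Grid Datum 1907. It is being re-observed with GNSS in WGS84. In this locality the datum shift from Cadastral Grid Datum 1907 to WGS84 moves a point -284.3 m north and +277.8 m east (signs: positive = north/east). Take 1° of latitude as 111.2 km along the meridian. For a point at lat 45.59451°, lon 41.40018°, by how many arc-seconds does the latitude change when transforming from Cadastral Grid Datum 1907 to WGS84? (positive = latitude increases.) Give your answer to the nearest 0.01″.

Δφ = -9.20″

1° of latitude = 111.2 km, so Δφ = -284.3 / 111200 = -0.0025567° = -9.204″.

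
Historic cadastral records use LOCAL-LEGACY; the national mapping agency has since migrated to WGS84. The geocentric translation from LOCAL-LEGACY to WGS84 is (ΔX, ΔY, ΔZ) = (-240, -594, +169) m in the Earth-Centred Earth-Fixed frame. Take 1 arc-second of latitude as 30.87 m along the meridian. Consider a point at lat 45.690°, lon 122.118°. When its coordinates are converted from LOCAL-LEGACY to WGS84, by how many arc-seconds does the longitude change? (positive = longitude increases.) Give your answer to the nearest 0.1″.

sin φ = 0.715571, cos φ = 0.698540, sin λ = 0.846955, cos λ = -0.531665.
East component: ΔE = −sin λ·ΔX + cos λ·ΔY = −(0.846955)(-240) + (-0.531665)(-594) = 519.08 m.
1° of latitude spans 3600 × 30.87 = 111132 m; at latitude φ, 1° of longitude spans that × cos φ = 77630.2 m, so Δλ = 519.08 / 77630.2 × 3600 = 24.072″.

Δλ = 24.1″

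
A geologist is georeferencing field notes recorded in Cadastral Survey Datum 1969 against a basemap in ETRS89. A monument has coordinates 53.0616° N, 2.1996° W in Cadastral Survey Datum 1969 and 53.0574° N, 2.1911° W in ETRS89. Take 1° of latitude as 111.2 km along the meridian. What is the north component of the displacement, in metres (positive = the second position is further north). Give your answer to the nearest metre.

Δφ = 53.0574° − 53.0616° = -0.0042°; Δλ = -2.1911° − -2.1996° = +0.0085°.
ΔN = Δφ × 111200 = -467.0 m; ΔE = Δλ × 111200 × cos(53.0616°) = +0.0085 × 111200 × 0.600956 = 568.0 m.

ΔN = -467 m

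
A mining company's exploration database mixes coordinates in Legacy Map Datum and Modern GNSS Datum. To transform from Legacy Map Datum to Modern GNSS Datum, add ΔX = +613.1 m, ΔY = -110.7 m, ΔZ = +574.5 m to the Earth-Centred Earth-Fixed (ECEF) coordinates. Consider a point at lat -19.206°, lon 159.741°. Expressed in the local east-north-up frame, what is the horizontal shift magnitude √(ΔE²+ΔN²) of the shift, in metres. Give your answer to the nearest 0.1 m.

At φ = -19.206°, λ = 159.741°: sin φ = -0.328966, cos φ = 0.944342, sin λ = 0.346264, cos λ = -0.938137.
ΔE = −sin λ·ΔX + cos λ·ΔY = −(0.346264)·(613.1) + (-0.938137)·(-110.7) = -108.44 m.
ΔN = −sin φ cos λ·ΔX − sin φ sin λ·ΔY + cos φ·ΔZ = −(-0.328966)(-0.938137)(613.1) − (-0.328966)(0.346264)(-110.7) + (0.944342)(574.5) = 340.70 m.
Horizontal magnitude = √(ΔE² + ΔN²) = √((-108.44)² + 340.70²) = 357.54 m.

357.5 m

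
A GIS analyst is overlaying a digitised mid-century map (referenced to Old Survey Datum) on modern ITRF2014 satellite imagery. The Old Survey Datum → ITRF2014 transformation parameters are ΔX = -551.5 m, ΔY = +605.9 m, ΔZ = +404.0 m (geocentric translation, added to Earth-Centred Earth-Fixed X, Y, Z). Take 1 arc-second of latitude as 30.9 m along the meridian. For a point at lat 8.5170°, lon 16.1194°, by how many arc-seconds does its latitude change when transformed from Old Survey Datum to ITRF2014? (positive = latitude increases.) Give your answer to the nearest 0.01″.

Δφ = 14.66″

sin φ = 0.148103, cos φ = 0.988972, sin λ = 0.277640, cos λ = 0.960685.
North component: ΔN = −sin φ cos λ·ΔX − sin φ sin λ·ΔY + cos φ·ΔZ = −(0.148103)(0.960685)(-551.5) − (0.148103)(0.277640)(605.9) + (0.988972)(404.0) = 453.10 m.
1° of latitude spans 3600 × 30.90 = 111240 m, so Δφ = 453.10 / 111240 × 3600 = 14.663″.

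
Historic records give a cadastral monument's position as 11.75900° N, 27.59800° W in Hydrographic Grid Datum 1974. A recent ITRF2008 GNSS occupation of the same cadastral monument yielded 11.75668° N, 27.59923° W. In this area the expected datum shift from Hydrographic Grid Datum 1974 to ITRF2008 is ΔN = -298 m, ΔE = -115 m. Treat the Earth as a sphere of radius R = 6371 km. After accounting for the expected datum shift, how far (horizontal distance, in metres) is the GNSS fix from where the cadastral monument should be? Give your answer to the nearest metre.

Observed coordinate differences: Δφ = -0.00232°, Δλ = -0.00123°.
Converting to metres (1° lat = 111195 m, cos φ = 0.979013): observed ΔN = -258.0 m, observed ΔE = -133.9 m.
Subtracting the expected shift leaves a residual of -258.0 − (-298) = 40.0 m north and -133.9 − (-115) = -18.9 m east.
Residual distance = √(40.0² + (-18.9)²) = 44.3 m.

44 m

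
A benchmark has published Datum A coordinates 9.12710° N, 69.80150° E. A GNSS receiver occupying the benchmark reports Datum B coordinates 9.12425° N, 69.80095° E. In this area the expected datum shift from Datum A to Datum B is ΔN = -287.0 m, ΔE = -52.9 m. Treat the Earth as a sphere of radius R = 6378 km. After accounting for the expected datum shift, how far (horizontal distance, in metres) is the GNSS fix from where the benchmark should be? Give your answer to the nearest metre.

31 m

Observed coordinate differences: Δφ = -0.00285°, Δλ = -0.00055°.
Converting to metres (1° lat = 111317 m, cos φ = 0.987339): observed ΔN = -317.3 m, observed ΔE = -60.4 m.
Subtracting the expected shift leaves a residual of -317.3 − (-287.0) = -30.3 m north and -60.4 − (-52.9) = -7.5 m east.
Residual distance = √((-30.3)² + (-7.5)²) = 31.2 m.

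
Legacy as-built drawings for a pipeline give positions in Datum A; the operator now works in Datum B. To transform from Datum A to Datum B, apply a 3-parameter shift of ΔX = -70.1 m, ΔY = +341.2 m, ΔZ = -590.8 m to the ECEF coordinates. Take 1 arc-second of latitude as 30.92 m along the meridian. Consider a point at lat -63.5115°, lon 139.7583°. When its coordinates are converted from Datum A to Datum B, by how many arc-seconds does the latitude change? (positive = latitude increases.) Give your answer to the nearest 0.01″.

Δφ = -0.59″

sin φ = -0.895024, cos φ = 0.446018, sin λ = 0.646013, cos λ = -0.763326.
North component: ΔN = −sin φ cos λ·ΔX − sin φ sin λ·ΔY + cos φ·ΔZ = −(-0.895024)(-0.763326)(-70.1) − (-0.895024)(0.646013)(341.2) + (0.446018)(-590.8) = -18.33 m.
1° of latitude spans 3600 × 30.92 = 111312 m, so Δφ = -18.33 / 111312 × 3600 = -0.593″.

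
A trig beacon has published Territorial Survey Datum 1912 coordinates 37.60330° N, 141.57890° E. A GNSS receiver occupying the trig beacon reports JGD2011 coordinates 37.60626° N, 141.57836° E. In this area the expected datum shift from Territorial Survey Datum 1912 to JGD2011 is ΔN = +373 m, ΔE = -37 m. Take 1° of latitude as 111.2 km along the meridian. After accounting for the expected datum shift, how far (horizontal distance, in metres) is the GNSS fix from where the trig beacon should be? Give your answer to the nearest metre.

Observed coordinate differences: Δφ = +0.00296°, Δλ = -0.00054°.
Converting to metres (1° lat = 111200 m, cos φ = 0.792255): observed ΔN = 329.2 m, observed ΔE = -47.6 m.
Subtracting the expected shift leaves a residual of 329.2 − (373) = -43.8 m north and -47.6 − (-37) = -10.6 m east.
Residual distance = √((-43.8)² + (-10.6)²) = 45.1 m.

45 m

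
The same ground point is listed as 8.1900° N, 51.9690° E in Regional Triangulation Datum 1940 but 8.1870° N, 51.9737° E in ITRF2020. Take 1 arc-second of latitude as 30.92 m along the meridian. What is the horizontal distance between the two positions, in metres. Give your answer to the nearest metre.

616 m

Δφ = 8.1870° − 8.1900° = -0.0030°; Δλ = 51.9737° − 51.9690° = +0.0047°.
1° of latitude = 3600 × 30.92 = 111312 m.
ΔN = Δφ × 111312 = -333.9 m; ΔE = Δλ × 111312 × cos(8.1900°) = +0.0047 × 111312 × 0.989801 = 517.8 m.
Distance = √(ΔE² + ΔN²) = √(517.8² + (-333.9)²) = 616.2 m.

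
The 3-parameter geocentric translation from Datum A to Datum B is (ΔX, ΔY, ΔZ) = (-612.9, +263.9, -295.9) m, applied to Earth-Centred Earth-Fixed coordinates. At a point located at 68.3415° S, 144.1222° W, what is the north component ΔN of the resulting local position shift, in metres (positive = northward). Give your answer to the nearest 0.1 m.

The local north axis is (−sin φ cos λ, −sin φ sin λ, cos φ), giving ΔN = 461.553 − 143.742 − 109.209 = 208.60 m.

ΔN = 208.6 m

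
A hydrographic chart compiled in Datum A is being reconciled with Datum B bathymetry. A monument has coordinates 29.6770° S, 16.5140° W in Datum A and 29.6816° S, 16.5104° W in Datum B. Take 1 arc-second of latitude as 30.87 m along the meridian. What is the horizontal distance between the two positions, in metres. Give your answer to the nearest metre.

Δφ = -29.6816° − -29.6770° = -0.0046°; Δλ = -16.5104° − -16.5140° = +0.0036°.
1° of latitude = 3600 × 30.87 = 111132 m.
ΔN = Δφ × 111132 = -511.2 m; ΔE = Δλ × 111132 × cos(-29.6770°) = +0.0036 × 111132 × 0.868830 = 347.6 m.
Distance = √(ΔE² + ΔN²) = √(347.6² + (-511.2)²) = 618.2 m.

618 m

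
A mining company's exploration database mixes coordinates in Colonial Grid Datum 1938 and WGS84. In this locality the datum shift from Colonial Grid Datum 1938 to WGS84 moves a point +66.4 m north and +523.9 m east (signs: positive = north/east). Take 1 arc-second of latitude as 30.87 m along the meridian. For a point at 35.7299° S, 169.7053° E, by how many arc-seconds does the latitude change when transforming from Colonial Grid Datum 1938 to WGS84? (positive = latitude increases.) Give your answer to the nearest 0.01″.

1″ of latitude = 30.87 m, so Δφ = 66.4 / 30.87 = 2.151″.

Δφ = 2.15″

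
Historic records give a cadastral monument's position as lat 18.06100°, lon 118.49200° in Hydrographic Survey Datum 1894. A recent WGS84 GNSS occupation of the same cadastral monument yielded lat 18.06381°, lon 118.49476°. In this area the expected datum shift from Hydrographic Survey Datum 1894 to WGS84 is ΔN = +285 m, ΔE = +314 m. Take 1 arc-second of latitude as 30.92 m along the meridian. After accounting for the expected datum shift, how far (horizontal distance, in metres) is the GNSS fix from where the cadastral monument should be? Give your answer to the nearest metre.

35 m

Observed coordinate differences: Δφ = +0.00281°, Δλ = +0.00276°.
Converting to metres (1° lat = 111312 m, cos φ = 0.950727): observed ΔN = 312.8 m, observed ΔE = 292.1 m.
Subtracting the expected shift leaves a residual of 312.8 − (285) = 27.8 m north and 292.1 − (314) = -21.9 m east.
Residual distance = √(27.8² + (-21.9)²) = 35.4 m.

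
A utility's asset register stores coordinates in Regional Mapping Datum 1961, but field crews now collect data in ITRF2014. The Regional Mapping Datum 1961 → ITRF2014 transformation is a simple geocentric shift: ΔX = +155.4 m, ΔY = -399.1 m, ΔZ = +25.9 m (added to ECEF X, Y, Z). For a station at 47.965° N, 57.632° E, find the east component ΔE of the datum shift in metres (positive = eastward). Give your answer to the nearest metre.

The local east axis at (φ, λ) is (−sin λ, cos λ, 0), so ΔE = −sin(57.632°)·155.4 + cos(57.632°)·(-399.1) = -344.92 m.

ΔE = -345 m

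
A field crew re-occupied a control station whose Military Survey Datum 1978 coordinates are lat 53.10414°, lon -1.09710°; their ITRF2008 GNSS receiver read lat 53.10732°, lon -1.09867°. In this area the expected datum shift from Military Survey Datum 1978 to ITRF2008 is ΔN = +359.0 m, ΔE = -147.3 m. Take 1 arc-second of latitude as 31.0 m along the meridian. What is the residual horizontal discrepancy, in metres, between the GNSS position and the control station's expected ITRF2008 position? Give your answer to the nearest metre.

Observed coordinate differences: Δφ = +0.00318°, Δλ = -0.00157°.
Converting to metres (1° lat = 111600 m, cos φ = 0.600362): observed ΔN = 354.9 m, observed ΔE = -105.2 m.
Subtracting the expected shift leaves a residual of 354.9 − (359.0) = -4.1 m north and -105.2 − (-147.3) = 42.1 m east.
Residual distance = √((-4.1)² + 42.1²) = 42.3 m.

42 m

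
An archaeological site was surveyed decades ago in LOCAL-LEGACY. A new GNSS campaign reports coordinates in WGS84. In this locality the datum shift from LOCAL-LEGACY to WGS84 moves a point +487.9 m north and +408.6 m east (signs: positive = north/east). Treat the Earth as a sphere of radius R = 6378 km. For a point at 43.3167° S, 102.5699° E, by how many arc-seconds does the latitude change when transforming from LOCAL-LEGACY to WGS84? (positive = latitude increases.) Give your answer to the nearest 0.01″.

On a sphere of radius R, 1 rad of latitude = R, so Δφ = ΔN / R = 487.9 / 6378000 = 7.6497e-05 rad = 15.779″.

Δφ = 15.78″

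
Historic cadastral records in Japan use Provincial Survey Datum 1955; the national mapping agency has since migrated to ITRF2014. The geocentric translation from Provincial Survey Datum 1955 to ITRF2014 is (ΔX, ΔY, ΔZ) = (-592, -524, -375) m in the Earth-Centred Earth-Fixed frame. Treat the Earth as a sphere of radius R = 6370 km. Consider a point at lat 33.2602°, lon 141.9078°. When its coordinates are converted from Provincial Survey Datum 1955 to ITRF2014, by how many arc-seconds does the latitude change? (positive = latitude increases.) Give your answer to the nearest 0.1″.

sin φ = 0.548442, cos φ = 0.836189, sin λ = 0.616929, cos λ = -0.787019.
North component: ΔN = −sin φ cos λ·ΔX − sin φ sin λ·ΔY + cos φ·ΔZ = −(0.548442)(-0.787019)(-592) − (0.548442)(0.616929)(-524) + (0.836189)(-375) = -391.80 m.
1° of latitude spans πR/180 = 111177 m, so Δφ = -391.80 / 111177 × 3600 = -12.687″.

Δφ = -12.7″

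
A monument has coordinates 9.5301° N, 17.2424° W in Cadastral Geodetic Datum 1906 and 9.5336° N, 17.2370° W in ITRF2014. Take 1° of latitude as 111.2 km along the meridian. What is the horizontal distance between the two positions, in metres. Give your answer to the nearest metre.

Δφ = 9.5336° − 9.5301° = +0.0035°; Δλ = -17.2370° − -17.2424° = +0.0054°.
ΔN = Δφ × 111200 = 389.2 m; ΔE = Δλ × 111200 × cos(9.5301°) = +0.0054 × 111200 × 0.986199 = 592.2 m.
Distance = √(ΔE² + ΔN²) = √(592.2² + 389.2²) = 708.6 m.

709 m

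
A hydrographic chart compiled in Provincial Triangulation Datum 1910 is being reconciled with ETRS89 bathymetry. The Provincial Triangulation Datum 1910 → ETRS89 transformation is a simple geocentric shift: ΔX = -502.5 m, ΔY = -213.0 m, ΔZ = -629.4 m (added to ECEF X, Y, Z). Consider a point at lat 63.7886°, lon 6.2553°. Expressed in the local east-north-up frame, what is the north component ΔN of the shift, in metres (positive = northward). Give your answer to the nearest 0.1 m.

At φ = 63.7886°, λ = 6.2553°: sin φ = 0.897171, cos φ = 0.441684, sin λ = 0.108959, cos λ = 0.994046.
ΔN = −sin φ cos λ·ΔX − sin φ sin λ·ΔY + cos φ·ΔZ = −(0.897171)(0.994046)(-502.5) − (0.897171)(0.108959)(-213.0) + (0.441684)(-629.4) = 190.97 m.

ΔN = 191.0 m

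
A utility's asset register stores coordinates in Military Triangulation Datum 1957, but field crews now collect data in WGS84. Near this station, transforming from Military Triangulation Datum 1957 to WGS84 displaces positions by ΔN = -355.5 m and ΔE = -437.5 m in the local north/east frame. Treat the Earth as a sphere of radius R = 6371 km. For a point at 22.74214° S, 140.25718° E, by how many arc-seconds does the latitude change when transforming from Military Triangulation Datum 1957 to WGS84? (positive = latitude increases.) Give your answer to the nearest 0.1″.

On a sphere of radius R, 1 rad of latitude = R, so Δφ = ΔN / R = -355.5 / 6371000 = -5.5800e-05 rad = -11.510″.

Δφ = -11.5″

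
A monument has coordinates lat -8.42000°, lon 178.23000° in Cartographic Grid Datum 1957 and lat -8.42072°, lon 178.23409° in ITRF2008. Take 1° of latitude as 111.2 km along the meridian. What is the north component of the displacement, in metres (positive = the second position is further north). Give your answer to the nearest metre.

Δφ = -8.42072° − -8.42000° = -0.00072°; Δλ = 178.23409° − 178.23000° = +0.00409°.
ΔN = Δφ × 111200 = -80.1 m; ΔE = Δλ × 111200 × cos(-8.42000°) = +0.00409 × 111200 × 0.989221 = 449.9 m.

ΔN = -80 m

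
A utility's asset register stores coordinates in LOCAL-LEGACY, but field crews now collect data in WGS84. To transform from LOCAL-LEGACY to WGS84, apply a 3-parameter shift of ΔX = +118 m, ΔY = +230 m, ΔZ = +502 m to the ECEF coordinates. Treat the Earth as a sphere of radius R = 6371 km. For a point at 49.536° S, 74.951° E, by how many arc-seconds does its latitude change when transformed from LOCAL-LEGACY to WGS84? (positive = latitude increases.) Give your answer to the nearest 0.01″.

sin φ = -0.760814, cos φ = 0.648970, sin λ = 0.965704, cos λ = 0.259645.
North component: ΔN = −sin φ cos λ·ΔX − sin φ sin λ·ΔY + cos φ·ΔZ = −(-0.760814)(0.259645)(118) − (-0.760814)(0.965704)(230) + (0.648970)(502) = 518.08 m.
1° of latitude spans πR/180 = 111195 m, so Δφ = 518.08 / 111195 × 3600 = 16.773″.

Δφ = 16.77″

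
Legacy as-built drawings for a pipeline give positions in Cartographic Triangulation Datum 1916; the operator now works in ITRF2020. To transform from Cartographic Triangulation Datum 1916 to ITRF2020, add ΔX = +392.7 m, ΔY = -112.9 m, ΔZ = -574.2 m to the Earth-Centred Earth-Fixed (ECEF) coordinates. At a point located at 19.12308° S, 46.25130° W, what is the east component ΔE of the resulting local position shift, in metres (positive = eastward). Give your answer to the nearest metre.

ΔE = 206 m

At φ = -19.12308°, λ = -46.25130°: sin φ = -0.327599, cos φ = 0.944817, sin λ = -0.722380, cos λ = 0.691497.
ΔE = −sin λ·ΔX + cos λ·ΔY = −(-0.722380)·(392.7) + (0.691497)·(-112.9) = 205.61 m.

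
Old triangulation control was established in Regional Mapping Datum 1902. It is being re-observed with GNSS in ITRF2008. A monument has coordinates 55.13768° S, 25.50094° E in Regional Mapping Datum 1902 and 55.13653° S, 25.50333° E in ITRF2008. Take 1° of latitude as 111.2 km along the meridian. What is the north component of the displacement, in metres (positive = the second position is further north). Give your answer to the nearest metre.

ΔN = 128 m

Δφ = -55.13653° − -55.13768° = +0.00115°; Δλ = 25.50333° − 25.50094° = +0.00239°.
ΔN = Δφ × 111200 = 127.9 m; ΔE = Δλ × 111200 × cos(-55.13768°) = +0.00239 × 111200 × 0.571606 = 151.9 m.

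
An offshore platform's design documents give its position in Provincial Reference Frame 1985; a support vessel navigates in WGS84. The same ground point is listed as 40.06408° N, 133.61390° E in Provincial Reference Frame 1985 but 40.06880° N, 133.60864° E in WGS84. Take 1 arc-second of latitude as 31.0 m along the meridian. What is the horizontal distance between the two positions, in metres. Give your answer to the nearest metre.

692 m

Δφ = 40.06880° − 40.06408° = +0.00472°; Δλ = 133.60864° − 133.61390° = -0.00526°.
1° of latitude = 3600 × 31.00 = 111600 m.
ΔN = Δφ × 111600 = 526.8 m; ΔE = Δλ × 111600 × cos(40.06408°) = -0.00526 × 111600 × 0.765325 = -449.3 m.
Distance = √(ΔE² + ΔN²) = √((-449.3)² + 526.8²) = 692.3 m.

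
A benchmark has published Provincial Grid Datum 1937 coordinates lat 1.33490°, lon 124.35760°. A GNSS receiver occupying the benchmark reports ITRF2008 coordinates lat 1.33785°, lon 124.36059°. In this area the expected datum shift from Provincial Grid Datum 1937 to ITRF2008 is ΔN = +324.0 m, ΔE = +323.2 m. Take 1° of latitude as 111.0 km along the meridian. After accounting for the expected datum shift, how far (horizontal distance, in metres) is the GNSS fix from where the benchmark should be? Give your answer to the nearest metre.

Observed coordinate differences: Δφ = +0.00295°, Δλ = +0.00299°.
Converting to metres (1° lat = 111000 m, cos φ = 0.999729): observed ΔN = 327.5 m, observed ΔE = 331.8 m.
Subtracting the expected shift leaves a residual of 327.5 − (324.0) = 3.5 m north and 331.8 − (323.2) = 8.6 m east.
Residual distance = √(3.5² + 8.6²) = 9.3 m.

9 m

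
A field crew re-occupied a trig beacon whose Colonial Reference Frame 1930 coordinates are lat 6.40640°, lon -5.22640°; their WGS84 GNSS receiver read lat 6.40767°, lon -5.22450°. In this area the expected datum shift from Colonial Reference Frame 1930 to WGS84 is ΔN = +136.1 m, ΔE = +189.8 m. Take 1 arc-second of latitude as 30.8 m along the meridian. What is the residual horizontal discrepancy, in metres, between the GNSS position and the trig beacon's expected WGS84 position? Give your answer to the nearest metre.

20 m

Observed coordinate differences: Δφ = +0.00127°, Δλ = +0.00190°.
Converting to metres (1° lat = 110880 m, cos φ = 0.993755): observed ΔN = 140.8 m, observed ΔE = 209.4 m.
Subtracting the expected shift leaves a residual of 140.8 − (136.1) = 4.7 m north and 209.4 − (189.8) = 19.6 m east.
Residual distance = √(4.7² + 19.6²) = 20.1 m.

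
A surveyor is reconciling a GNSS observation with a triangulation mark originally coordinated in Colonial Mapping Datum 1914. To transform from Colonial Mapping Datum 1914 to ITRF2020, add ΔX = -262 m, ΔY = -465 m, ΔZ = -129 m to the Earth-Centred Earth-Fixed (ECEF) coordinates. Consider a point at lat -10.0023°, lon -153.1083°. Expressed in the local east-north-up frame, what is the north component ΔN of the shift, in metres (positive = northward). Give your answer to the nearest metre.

ΔN = -50 m

The local north axis is (−sin φ cos λ, −sin φ sin λ, cos φ), giving ΔN = 40.585 + 36.530 − 127.039 = -49.92 m.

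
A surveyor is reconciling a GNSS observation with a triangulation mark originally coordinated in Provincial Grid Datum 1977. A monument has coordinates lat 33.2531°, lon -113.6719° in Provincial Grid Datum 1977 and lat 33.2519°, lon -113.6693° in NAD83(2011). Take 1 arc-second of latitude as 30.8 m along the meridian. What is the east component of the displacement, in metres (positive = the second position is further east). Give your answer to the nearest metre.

ΔE = 241 m

Δφ = 33.2519° − 33.2531° = -0.0012°; Δλ = -113.6693° − -113.6719° = +0.0026°.
1° of latitude = 3600 × 30.80 = 110880 m.
ΔN = Δφ × 110880 = -133.1 m; ΔE = Δλ × 110880 × cos(33.2531°) = +0.0026 × 110880 × 0.836256 = 241.1 m.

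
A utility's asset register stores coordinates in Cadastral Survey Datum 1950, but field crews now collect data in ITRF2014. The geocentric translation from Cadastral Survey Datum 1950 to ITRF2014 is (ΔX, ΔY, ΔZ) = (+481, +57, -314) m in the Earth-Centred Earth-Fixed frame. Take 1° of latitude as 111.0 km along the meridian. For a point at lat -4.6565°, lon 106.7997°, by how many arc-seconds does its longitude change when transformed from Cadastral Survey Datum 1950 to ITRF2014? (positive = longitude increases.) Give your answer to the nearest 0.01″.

sin φ = -0.081182, cos φ = 0.996699, sin λ = 0.957321, cos λ = -0.289027.
East component: ΔE = −sin λ·ΔX + cos λ·ΔY = −(0.957321)(481) + (-0.289027)(57) = -476.95 m.
1° of latitude spans 111000 m; at latitude φ, 1° of longitude spans that × cos φ = 110633.6 m, so Δλ = -476.95 / 110633.6 × 3600 = -15.520″.

Δλ = -15.52″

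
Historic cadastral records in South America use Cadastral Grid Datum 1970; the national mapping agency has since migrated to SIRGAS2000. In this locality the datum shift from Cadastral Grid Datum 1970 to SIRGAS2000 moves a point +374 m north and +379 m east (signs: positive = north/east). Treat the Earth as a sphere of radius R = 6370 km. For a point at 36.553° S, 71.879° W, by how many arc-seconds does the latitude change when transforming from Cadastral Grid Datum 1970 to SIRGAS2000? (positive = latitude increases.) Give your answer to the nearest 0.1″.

On a sphere of radius R, 1 rad of latitude = R, so Δφ = ΔN / R = 374.0 / 6370000 = 5.8713e-05 rad = 12.110″.

Δφ = 12.1″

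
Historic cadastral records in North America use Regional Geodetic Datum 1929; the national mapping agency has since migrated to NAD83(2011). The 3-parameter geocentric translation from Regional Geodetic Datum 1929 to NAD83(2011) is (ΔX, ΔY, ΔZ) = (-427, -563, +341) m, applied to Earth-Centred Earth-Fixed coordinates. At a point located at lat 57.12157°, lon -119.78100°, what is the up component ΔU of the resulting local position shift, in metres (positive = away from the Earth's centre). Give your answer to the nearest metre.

The local up (radial) axis is (cos φ cos λ, cos φ sin λ, sin φ), giving ΔU = 115.132 + 265.265 + 286.380 = 666.78 m.

ΔU = 667 m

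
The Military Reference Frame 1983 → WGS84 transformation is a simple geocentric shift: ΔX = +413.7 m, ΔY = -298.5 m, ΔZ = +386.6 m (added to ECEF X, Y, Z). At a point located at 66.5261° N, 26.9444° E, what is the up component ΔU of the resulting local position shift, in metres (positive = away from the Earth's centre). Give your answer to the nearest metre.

ΔU = 448 m

The local up (radial) axis is (cos φ cos λ, cos φ sin λ, sin φ), giving ΔU = 146.901 − 53.877 + 354.606 = 447.63 m.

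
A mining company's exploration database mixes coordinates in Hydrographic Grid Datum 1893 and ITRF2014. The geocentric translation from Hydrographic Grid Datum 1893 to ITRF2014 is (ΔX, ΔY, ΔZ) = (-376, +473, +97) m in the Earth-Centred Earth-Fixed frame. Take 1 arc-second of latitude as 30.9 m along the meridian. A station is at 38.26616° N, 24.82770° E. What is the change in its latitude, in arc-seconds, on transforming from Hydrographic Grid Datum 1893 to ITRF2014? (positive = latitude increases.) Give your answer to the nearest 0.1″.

Δφ = 5.3″

sin φ = 0.619315, cos φ = 0.785142, sin λ = 0.419891, cos λ = 0.907575.
North component: ΔN = −sin φ cos λ·ΔX − sin φ sin λ·ΔY + cos φ·ΔZ = −(0.619315)(0.907575)(-376) − (0.619315)(0.419891)(473) + (0.785142)(97) = 164.50 m.
1° of latitude spans 3600 × 30.90 = 111240 m, so Δφ = 164.50 / 111240 × 3600 = 5.324″.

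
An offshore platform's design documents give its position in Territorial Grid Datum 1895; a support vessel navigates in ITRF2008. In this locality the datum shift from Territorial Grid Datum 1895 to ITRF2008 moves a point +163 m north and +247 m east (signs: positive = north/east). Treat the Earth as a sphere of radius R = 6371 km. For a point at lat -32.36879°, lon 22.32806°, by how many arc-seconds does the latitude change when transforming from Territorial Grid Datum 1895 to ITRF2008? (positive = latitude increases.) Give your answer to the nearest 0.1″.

On a sphere of radius R, 1 rad of latitude = R, so Δφ = ΔN / R = 163.0 / 6371000 = 2.5585e-05 rad = 5.277″.

Δφ = 5.3″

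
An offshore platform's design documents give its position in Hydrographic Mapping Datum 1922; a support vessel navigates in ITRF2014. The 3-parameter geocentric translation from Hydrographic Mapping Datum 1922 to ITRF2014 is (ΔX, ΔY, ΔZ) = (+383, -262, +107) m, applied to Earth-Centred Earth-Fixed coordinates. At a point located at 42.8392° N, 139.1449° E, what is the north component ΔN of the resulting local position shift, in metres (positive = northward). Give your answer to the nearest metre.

ΔN = 392 m

At φ = 42.8392°, λ = 139.1449°: sin φ = 0.679943, cos φ = 0.733265, sin λ = 0.654148, cos λ = -0.756366.
ΔN = −sin φ cos λ·ΔX − sin φ sin λ·ΔY + cos φ·ΔZ = −(0.679943)(-0.756366)(383) − (0.679943)(0.654148)(-262) + (0.733265)(107) = 391.96 m.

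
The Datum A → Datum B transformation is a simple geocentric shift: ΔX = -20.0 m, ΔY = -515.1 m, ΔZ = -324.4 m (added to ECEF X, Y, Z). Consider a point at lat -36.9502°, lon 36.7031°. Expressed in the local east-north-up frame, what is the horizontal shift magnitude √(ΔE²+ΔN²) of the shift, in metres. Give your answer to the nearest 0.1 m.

605.7 m

At φ = -36.9502°, λ = 36.7031°: sin φ = -0.601121, cos φ = 0.799158, sin λ = 0.597669, cos λ = 0.801743.
ΔE = −sin λ·ΔX + cos λ·ΔY = −(0.597669)·(-20.0) + (0.801743)·(-515.1) = -401.02 m.
ΔN = −sin φ cos λ·ΔX − sin φ sin λ·ΔY + cos φ·ΔZ = −(-0.601121)(0.801743)(-20.0) − (-0.601121)(0.597669)(-515.1) + (0.799158)(-324.4) = -453.95 m.
Horizontal magnitude = √(ΔE² + ΔN²) = √((-401.02)² + (-453.95)²) = 605.71 m.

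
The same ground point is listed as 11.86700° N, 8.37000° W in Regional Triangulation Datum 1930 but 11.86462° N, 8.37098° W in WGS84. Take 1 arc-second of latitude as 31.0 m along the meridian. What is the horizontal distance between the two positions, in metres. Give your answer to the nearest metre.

Δφ = 11.86462° − 11.86700° = -0.00238°; Δλ = -8.37098° − -8.37000° = -0.00098°.
1° of latitude = 3600 × 31.00 = 111600 m.
ΔN = Δφ × 111600 = -265.6 m; ΔE = Δλ × 111600 × cos(11.86700°) = -0.00098 × 111600 × 0.978628 = -107.0 m.
Distance = √(ΔE² + ΔN²) = √((-107.0)² + (-265.6)²) = 286.4 m.

286 m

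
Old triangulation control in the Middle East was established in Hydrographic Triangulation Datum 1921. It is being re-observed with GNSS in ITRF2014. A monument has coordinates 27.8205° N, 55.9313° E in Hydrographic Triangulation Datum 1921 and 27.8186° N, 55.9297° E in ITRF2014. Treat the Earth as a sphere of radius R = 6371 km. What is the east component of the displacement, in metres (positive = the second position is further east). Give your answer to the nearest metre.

Δφ = 27.8186° − 27.8205° = -0.0019°; Δλ = 55.9297° − 55.9313° = -0.0016°.
1° along a meridian = πR/180 = 111195 m.
ΔN = Δφ × 111195 = -211.3 m; ΔE = Δλ × 111195 × cos(27.8205°) = -0.0016 × 111195 × 0.884414 = -157.3 m.

ΔE = -157 m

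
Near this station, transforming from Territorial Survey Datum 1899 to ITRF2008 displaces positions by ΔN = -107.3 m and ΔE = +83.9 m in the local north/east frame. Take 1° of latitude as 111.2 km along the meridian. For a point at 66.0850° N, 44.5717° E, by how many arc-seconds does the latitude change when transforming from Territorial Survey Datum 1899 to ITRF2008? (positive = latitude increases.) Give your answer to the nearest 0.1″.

Δφ = -3.5″

1° of latitude = 111.2 km, so Δφ = -107.3 / 111200 = -0.0009649° = -3.474″.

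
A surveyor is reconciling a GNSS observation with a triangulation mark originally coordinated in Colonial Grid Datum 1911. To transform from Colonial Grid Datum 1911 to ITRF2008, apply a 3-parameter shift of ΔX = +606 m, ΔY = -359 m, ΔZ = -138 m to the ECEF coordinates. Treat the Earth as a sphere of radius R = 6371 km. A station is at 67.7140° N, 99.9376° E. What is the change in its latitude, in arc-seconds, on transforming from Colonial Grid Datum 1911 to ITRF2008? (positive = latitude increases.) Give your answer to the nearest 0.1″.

sin φ = 0.925302, cos φ = 0.379230, sin λ = 0.984996, cos λ = -0.172576.
North component: ΔN = −sin φ cos λ·ΔX − sin φ sin λ·ΔY + cos φ·ΔZ = −(0.925302)(-0.172576)(606) − (0.925302)(0.984996)(-359) + (0.379230)(-138) = 371.63 m.
1° of latitude spans πR/180 = 111195 m, so Δφ = 371.63 / 111195 × 3600 = 12.032″.

Δφ = 12.0″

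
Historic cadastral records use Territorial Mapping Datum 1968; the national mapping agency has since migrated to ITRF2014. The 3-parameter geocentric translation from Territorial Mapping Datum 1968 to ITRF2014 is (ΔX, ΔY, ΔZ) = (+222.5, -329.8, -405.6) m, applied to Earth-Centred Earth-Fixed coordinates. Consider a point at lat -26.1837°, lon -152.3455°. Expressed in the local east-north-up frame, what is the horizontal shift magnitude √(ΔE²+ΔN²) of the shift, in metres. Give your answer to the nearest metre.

The local east axis at (φ, λ) is (−sin λ, cos λ, 0), so ΔE = −sin(-152.3455°)·222.5 + cos(-152.3455°)·(-329.8) = 395.40 m.
The local north axis is (−sin φ cos λ, −sin φ sin λ, cos φ), giving ΔN = -86.963 + 67.544 − 363.979 = -383.40 m.
Horizontal magnitude = √(ΔE² + ΔN²) = √(395.40² + (-383.40)²) = 550.76 m.

551 m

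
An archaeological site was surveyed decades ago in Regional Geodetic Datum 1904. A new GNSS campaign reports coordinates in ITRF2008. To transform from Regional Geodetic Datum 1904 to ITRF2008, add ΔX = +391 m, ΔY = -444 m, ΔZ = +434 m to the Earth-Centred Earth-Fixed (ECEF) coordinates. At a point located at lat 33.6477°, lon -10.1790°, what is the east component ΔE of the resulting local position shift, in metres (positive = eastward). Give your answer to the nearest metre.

ΔE = -368 m

At φ = 33.6477°, λ = -10.1790°: sin φ = 0.554085, cos φ = 0.832460, sin λ = -0.176724, cos λ = 0.984260.
ΔE = −sin λ·ΔX + cos λ·ΔY = −(-0.176724)·(391) + (0.984260)·(-444) = -367.91 m.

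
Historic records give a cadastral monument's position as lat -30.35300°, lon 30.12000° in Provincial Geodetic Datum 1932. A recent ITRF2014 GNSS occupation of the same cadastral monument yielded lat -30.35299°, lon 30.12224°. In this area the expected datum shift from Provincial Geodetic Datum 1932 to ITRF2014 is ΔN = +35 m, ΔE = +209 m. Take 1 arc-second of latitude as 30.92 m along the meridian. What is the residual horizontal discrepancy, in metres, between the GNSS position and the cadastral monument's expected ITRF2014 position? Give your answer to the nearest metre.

34 m

Observed coordinate differences: Δφ = +0.00001°, Δλ = +0.00224°.
Converting to metres (1° lat = 111312 m, cos φ = 0.862928): observed ΔN = 1.1 m, observed ΔE = 215.2 m.
Subtracting the expected shift leaves a residual of 1.1 − (35) = -33.9 m north and 215.2 − (209) = 6.2 m east.
Residual distance = √((-33.9)² + 6.2²) = 34.4 m.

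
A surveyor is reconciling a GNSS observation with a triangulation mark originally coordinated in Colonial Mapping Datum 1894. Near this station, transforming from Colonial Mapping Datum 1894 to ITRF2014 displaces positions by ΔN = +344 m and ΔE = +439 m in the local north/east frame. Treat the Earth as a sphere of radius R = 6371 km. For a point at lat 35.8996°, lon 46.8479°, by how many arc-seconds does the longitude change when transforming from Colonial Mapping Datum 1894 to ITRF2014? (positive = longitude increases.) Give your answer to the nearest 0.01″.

Δλ = 17.55″

At latitude 35.8996°, cos φ = 0.810046.
One radian of longitude at latitude φ spans R cos φ, so Δλ = ΔE / (R cos φ) = 439.0 / (6371000 × 0.810046) = 8.5064e-05 rad = 17.546″.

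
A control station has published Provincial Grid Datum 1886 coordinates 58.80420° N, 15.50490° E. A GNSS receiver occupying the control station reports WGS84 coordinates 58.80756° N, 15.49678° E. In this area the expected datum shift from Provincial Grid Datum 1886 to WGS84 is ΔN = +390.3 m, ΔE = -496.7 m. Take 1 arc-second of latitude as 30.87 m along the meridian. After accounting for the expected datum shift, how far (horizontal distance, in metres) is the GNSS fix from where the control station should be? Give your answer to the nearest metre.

Observed coordinate differences: Δφ = +0.00336°, Δλ = -0.00812°.
Converting to metres (1° lat = 111132 m, cos φ = 0.517964): observed ΔN = 373.4 m, observed ΔE = -467.4 m.
Subtracting the expected shift leaves a residual of 373.4 − (390.3) = -16.9 m north and -467.4 − (-496.7) = 29.3 m east.
Residual distance = √((-16.9)² + 29.3²) = 33.8 m.

34 m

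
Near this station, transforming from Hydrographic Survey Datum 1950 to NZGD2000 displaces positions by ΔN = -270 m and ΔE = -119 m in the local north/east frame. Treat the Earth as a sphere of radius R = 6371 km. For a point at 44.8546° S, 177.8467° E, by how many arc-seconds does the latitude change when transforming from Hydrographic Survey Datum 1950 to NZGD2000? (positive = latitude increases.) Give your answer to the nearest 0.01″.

Δφ = -8.74″

On a sphere of radius R, 1 rad of latitude = R, so Δφ = ΔN / R = -270.0 / 6371000 = -4.2380e-05 rad = -8.741″.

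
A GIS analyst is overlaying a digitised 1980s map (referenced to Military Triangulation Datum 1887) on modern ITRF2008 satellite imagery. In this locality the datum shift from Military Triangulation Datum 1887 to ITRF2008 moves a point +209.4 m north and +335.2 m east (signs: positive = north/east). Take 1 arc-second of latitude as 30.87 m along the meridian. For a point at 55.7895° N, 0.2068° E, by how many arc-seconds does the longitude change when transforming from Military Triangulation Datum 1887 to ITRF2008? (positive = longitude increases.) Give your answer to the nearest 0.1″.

At latitude 55.7895°, cos φ = 0.562235.
1″ of longitude at this latitude = 30.87 × cos φ = 17.3562 m, so Δλ = 335.2 / 17.3562 = 19.313″.

Δλ = 19.3″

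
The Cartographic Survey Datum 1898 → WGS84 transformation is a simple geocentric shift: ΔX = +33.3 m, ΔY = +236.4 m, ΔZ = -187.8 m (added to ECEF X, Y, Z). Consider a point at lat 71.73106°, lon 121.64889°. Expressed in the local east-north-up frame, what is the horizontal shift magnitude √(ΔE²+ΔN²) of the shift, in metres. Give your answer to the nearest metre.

279 m

The local east axis at (φ, λ) is (−sin λ, cos λ, 0), so ΔE = −sin(121.64889°)·33.3 + cos(121.64889°)·236.4 = -152.39 m.
The local north axis is (−sin φ cos λ, −sin φ sin λ, cos φ), giving ΔN = 16.592 − 191.099 − 58.871 = -233.38 m.
Horizontal magnitude = √(ΔE² + ΔN²) = √((-152.39)² + (-233.38)²) = 278.73 m.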